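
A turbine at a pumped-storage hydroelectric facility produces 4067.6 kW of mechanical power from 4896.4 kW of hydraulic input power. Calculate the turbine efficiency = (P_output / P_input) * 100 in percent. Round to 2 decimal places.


Turbine efficiency = (output power / input power) * 100
eta = (4067.6 / 4896.4) * 100
eta = 83.07%

83.07


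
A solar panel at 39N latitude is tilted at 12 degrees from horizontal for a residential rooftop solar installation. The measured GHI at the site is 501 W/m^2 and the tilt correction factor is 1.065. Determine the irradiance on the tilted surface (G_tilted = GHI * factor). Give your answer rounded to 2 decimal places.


Identify the given values:
  GHI = 501 W/m^2, tilt correction factor = 1.065
Apply the formula G_tilted = GHI * factor:
  G_tilted = 501 * 1.065
  G_tilted = 533.57 W/m^2

533.57


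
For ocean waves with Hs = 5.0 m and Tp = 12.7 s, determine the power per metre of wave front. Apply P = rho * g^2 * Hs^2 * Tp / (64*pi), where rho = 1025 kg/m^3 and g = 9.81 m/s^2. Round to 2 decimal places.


Apply wave power formula:
  g^2 = 9.81^2 = 96.2361
  Hs^2 = 5.0^2 = 25.0
  Numerator = rho * g^2 * Hs^2 * Tp = 1025 * 96.2361 * 25.0 * 12.7 = 31318835.79
  Denominator = 64 * pi = 201.0619
  P = 31318835.79 / 201.0619 = 155767.11 W/m

155767.11


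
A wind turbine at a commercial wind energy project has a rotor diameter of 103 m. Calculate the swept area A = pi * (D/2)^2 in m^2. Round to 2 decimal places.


Compute the rotor radius:
  r = D / 2 = 103 / 2 = 51.5 m
Calculate swept area:
  A = pi * r^2 = pi * 51.5^2
  A = 8332.29 m^2

8332.29


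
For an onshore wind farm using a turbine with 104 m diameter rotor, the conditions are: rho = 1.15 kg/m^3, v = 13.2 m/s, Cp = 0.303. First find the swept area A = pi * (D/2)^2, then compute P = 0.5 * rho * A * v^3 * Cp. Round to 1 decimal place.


Step 1 -- Compute swept area:
  A = pi * (D/2)^2 = pi * (104/2)^2 = 8494.87 m^2
Step 2 -- Apply wind power equation:
  P = 0.5 * rho * A * v^3 * Cp
  v^3 = 13.2^3 = 2299.968
  P = 0.5 * 1.15 * 8494.87 * 2299.968 * 0.303
  P = 3403994.3 W

3403994.3


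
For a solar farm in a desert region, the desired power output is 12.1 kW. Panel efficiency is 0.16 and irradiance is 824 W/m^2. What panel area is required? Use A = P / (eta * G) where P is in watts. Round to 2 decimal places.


Convert target power to watts: P = 12.1 * 1000 = 12100.0 W
Compute denominator: eta * G = 0.16 * 824 = 131.84
Required area A = P / (eta * G) = 12100.0 / 131.84
A = 91.78 m^2

91.78


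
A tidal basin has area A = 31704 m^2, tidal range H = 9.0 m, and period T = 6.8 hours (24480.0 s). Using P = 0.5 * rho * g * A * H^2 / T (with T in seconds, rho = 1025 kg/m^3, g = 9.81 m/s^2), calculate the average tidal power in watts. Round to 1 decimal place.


Convert period to seconds: T = 6.8 * 3600 = 24480.0 s
H^2 = 9.0^2 = 81.0
P = 0.5 * rho * g * A * H^2 / T
P = 0.5 * 1025 * 9.81 * 31704 * 81.0 / 24480.0
P = 527412.6 W

527412.6


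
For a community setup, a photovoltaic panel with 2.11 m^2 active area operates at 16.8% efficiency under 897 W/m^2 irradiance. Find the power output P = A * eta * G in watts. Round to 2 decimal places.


Use the solar power formula P = A * eta * G.
Given: A = 2.11 m^2, eta = 0.168, G = 897 W/m^2
P = 2.11 * 0.168 * 897
P = 317.97 W

317.97


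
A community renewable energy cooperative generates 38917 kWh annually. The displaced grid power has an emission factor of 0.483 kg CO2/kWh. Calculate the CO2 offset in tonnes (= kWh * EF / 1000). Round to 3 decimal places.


CO2 offset in kg = generation * emission_factor
CO2 offset = 38917 * 0.483 = 18796.91 kg
Convert to tonnes:
  CO2 offset = 18796.91 / 1000 = 18.797 tonnes

18.797


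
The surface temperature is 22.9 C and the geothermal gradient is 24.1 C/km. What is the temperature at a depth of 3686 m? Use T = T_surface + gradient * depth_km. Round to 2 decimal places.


Convert depth to km: 3686 / 1000 = 3.686 km
Temperature increase = gradient * depth_km = 24.1 * 3.686 = 88.83 C
Temperature at depth = T_surface + delta_T = 22.9 + 88.83
T = 111.73 C

111.73


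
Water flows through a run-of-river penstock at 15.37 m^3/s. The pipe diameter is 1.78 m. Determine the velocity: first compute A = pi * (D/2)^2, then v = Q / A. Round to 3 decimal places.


Compute pipe cross-sectional area:
  A = pi * (D/2)^2 = pi * (1.78/2)^2 = 2.4885 m^2
Calculate velocity:
  v = Q / A = 15.37 / 2.4885
  v = 6.177 m/s

6.177


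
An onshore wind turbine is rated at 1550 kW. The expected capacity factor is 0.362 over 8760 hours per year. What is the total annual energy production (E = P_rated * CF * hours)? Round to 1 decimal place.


Annual energy = rated_kW * capacity_factor * hours_per_year
Given: P_rated = 1550 kW, CF = 0.362, hours = 8760
E = 1550 * 0.362 * 8760
E = 4915236.0 kWh

4915236.0


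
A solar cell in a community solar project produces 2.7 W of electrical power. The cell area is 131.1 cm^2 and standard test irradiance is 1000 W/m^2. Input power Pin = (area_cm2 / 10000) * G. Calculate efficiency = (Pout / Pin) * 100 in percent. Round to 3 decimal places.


First compute the input power:
  Pin = area_cm2 / 10000 * G = 131.1 / 10000 * 1000 = 13.11 W
Then compute efficiency:
  Efficiency = (Pout / Pin) * 100 = (2.7 / 13.11) * 100
  Efficiency = 20.595%

20.595


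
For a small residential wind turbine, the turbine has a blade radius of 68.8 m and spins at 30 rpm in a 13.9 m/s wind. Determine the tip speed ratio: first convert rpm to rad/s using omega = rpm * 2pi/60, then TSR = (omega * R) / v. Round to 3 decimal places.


Convert rotational speed to rad/s:
  omega = 30 * 2 * pi / 60 = 3.1416 rad/s
Compute tip speed:
  v_tip = omega * R = 3.1416 * 68.8 = 216.142 m/s
Tip speed ratio:
  TSR = v_tip / v_wind = 216.142 / 13.9 = 15.550

15.550


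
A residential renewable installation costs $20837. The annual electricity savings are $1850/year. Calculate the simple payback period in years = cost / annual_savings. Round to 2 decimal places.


Simple payback period = initial cost / annual savings
Payback = 20837 / 1850
Payback = 11.26 years

11.26


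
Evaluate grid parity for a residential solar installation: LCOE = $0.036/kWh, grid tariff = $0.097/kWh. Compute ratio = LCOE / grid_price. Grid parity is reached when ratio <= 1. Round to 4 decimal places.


Compare LCOE to grid price:
  LCOE = $0.036/kWh, Grid price = $0.097/kWh
  Ratio = LCOE / grid_price = 0.036 / 0.097 = 0.3711
  Grid parity achieved (ratio <= 1)? yes

0.3711


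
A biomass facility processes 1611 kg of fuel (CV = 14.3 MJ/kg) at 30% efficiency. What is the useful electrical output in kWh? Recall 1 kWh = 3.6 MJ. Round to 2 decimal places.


Total energy = mass * CV = 1611 * 14.3 = 23037.3 MJ
Useful energy = total * eta = 23037.3 * 0.3 = 6911.19 MJ
Convert to kWh: 6911.19 / 3.6
Useful energy = 1919.78 kWh

1919.78


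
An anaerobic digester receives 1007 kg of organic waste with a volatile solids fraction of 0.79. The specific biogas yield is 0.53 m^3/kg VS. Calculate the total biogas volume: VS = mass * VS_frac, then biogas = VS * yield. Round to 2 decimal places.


Compute volatile solids:
  VS = mass * VS_fraction = 1007 * 0.79 = 795.53 kg
Calculate biogas volume:
  Biogas = VS * specific_yield = 795.53 * 0.53
  Biogas = 421.63 m^3

421.63


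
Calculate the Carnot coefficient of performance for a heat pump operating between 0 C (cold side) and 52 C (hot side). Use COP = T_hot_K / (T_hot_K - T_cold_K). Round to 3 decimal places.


Convert to Kelvin:
  T_hot = 52 + 273.15 = 325.15 K
  T_cold = 0 + 273.15 = 273.15 K
Apply Carnot COP formula:
  COP = T_hot_K / (T_hot_K - T_cold_K) = 325.15 / 52.0
  COP = 6.253

6.253


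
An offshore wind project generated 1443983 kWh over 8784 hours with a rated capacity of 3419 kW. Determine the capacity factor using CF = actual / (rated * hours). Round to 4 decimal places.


Capacity factor = actual output / maximum possible output
Maximum possible = rated * hours = 3419 * 8784 = 30032496 kWh
CF = 1443983 / 30032496
CF = 0.0481

0.0481


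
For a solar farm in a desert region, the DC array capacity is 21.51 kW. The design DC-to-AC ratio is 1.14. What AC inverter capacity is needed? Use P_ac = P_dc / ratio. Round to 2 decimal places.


The inverter AC capacity is determined by the DC/AC ratio.
Given: P_dc = 21.51 kW, DC/AC ratio = 1.14
P_ac = P_dc / ratio = 21.51 / 1.14
P_ac = 18.87 kW

18.87


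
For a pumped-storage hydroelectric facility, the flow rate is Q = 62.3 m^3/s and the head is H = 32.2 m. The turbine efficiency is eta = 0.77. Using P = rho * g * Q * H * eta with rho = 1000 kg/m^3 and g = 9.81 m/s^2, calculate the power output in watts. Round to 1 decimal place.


Apply the hydropower formula P = rho * g * Q * H * eta
rho * g = 1000 * 9.81 = 9810.0
P = 9810.0 * 62.3 * 32.2 * 0.77
P = 15153175.4 W

15153175.4


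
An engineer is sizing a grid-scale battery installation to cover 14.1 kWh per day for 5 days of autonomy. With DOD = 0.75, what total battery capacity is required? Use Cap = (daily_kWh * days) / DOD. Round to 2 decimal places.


Total energy needed = daily * days = 14.1 * 5 = 70.5 kWh
Account for depth of discharge:
  Cap = total_energy / DOD = 70.5 / 0.75
  Cap = 94.00 kWh

94.00


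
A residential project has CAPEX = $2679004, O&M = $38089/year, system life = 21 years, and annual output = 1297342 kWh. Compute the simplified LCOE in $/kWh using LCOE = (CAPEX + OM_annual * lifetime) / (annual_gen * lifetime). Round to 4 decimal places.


Total cost = CAPEX + OM * lifetime = 2679004 + 38089 * 21 = 2679004 + 799869 = 3478873
Total generation = annual * lifetime = 1297342 * 21 = 27244182 kWh
LCOE = 3478873 / 27244182
LCOE = 0.1277 $/kWh

0.1277


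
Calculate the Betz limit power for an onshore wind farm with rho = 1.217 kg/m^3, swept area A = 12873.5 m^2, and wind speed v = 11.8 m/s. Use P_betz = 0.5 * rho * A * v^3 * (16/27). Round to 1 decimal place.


The Betz coefficient Cp_max = 16/27 = 0.5926
v^3 = 11.8^3 = 1643.032
P_betz = 0.5 * rho * A * v^3 * Cp_max
P_betz = 0.5 * 1.217 * 12873.5 * 1643.032 * 0.5926
P_betz = 7627100.3 W

7627100.3


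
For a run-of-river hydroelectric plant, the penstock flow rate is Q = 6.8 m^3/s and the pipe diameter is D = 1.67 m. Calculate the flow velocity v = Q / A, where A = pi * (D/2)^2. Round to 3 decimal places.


Compute pipe cross-sectional area:
  A = pi * (D/2)^2 = pi * (1.67/2)^2 = 2.1904 m^2
Calculate velocity:
  v = Q / A = 6.8 / 2.1904
  v = 3.104 m/s

3.104


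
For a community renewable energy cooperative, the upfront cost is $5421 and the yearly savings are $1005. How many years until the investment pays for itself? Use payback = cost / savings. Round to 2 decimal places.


Simple payback period = initial cost / annual savings
Payback = 5421 / 1005
Payback = 5.39 years

5.39


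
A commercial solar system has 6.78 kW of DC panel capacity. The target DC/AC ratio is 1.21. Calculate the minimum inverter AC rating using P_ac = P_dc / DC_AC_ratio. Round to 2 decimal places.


The inverter AC capacity is determined by the DC/AC ratio.
Given: P_dc = 6.78 kW, DC/AC ratio = 1.21
P_ac = P_dc / ratio = 6.78 / 1.21
P_ac = 5.60 kW

5.60


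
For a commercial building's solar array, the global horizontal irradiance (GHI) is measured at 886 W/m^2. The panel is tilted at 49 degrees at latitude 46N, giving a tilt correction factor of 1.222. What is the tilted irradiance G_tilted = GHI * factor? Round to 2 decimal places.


Identify the given values:
  GHI = 886 W/m^2, tilt correction factor = 1.222
Apply the formula G_tilted = GHI * factor:
  G_tilted = 886 * 1.222
  G_tilted = 1082.69 W/m^2

1082.69


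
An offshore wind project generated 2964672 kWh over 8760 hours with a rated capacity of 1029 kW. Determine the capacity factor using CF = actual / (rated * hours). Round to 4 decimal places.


Capacity factor = actual output / maximum possible output
Maximum possible = rated * hours = 1029 * 8760 = 9014040 kWh
CF = 2964672 / 9014040
CF = 0.3289

0.3289


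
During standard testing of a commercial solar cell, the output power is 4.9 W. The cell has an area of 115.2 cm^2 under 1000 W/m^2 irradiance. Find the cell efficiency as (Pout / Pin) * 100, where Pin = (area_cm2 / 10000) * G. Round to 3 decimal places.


First compute the input power:
  Pin = area_cm2 / 10000 * G = 115.2 / 10000 * 1000 = 11.52 W
Then compute efficiency:
  Efficiency = (Pout / Pin) * 100 = (4.9 / 11.52) * 100
  Efficiency = 42.535%

42.535


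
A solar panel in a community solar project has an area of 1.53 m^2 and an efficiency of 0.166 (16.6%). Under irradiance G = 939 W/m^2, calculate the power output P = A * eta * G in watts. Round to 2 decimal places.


Use the solar power formula P = A * eta * G.
Given: A = 1.53 m^2, eta = 0.166, G = 939 W/m^2
P = 1.53 * 0.166 * 939
P = 238.49 W

238.49


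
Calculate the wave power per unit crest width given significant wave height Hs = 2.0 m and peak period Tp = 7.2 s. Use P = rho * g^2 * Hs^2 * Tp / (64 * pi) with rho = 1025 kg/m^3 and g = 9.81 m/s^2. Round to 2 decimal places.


Apply wave power formula:
  g^2 = 9.81^2 = 96.2361
  Hs^2 = 2.0^2 = 4.0
  Numerator = rho * g^2 * Hs^2 * Tp = 1025 * 96.2361 * 4.0 * 7.2 = 2840889.67
  Denominator = 64 * pi = 201.0619
  P = 2840889.67 / 201.0619 = 14129.43 W/m

14129.43


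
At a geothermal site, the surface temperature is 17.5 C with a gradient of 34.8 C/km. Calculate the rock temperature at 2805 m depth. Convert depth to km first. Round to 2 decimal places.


Convert depth to km: 2805 / 1000 = 2.805 km
Temperature increase = gradient * depth_km = 34.8 * 2.805 = 97.61 C
Temperature at depth = T_surface + delta_T = 17.5 + 97.61
T = 115.11 C

115.11


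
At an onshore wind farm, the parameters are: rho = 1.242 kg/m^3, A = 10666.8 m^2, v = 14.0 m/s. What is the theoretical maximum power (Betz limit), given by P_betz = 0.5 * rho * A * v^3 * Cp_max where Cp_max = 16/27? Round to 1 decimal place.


The Betz coefficient Cp_max = 16/27 = 0.5926
v^3 = 14.0^3 = 2744.0
P_betz = 0.5 * rho * A * v^3 * Cp_max
P_betz = 0.5 * 1.242 * 10666.8 * 2744.0 * 0.5926
P_betz = 10771249.3 W

10771249.3


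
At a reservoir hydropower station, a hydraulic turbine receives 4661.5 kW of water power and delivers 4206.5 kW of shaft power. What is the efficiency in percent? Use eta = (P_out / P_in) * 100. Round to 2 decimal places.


Turbine efficiency = (output power / input power) * 100
eta = (4206.5 / 4661.5) * 100
eta = 90.24%

90.24


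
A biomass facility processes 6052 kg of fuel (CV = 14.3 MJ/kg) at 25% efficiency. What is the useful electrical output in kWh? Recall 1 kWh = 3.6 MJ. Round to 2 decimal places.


Total energy = mass * CV = 6052 * 14.3 = 86543.6 MJ
Useful energy = total * eta = 86543.6 * 0.25 = 21635.9 MJ
Convert to kWh: 21635.9 / 3.6
Useful energy = 6009.97 kWh

6009.97


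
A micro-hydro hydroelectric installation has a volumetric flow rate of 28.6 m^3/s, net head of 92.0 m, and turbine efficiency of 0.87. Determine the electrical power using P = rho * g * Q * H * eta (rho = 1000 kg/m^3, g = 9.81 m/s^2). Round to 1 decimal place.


Apply the hydropower formula P = rho * g * Q * H * eta
rho * g = 1000 * 9.81 = 9810.0
P = 9810.0 * 28.6 * 92.0 * 0.87
P = 22456502.6 W

22456502.6


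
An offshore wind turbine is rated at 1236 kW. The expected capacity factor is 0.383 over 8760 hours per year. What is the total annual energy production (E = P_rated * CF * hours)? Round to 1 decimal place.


Annual energy = rated_kW * capacity_factor * hours_per_year
Given: P_rated = 1236 kW, CF = 0.383, hours = 8760
E = 1236 * 0.383 * 8760
E = 4146878.9 kWh

4146878.9


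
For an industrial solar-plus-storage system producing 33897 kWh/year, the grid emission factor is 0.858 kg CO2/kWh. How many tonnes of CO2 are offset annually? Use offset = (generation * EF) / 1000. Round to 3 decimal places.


CO2 offset in kg = generation * emission_factor
CO2 offset = 33897 * 0.858 = 29083.63 kg
Convert to tonnes:
  CO2 offset = 29083.63 / 1000 = 29.084 tonnes

29.084


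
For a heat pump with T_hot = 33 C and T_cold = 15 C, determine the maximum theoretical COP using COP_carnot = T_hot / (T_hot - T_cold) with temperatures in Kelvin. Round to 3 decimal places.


Convert to Kelvin:
  T_hot = 33 + 273.15 = 306.15 K
  T_cold = 15 + 273.15 = 288.15 K
Apply Carnot COP formula:
  COP = T_hot_K / (T_hot_K - T_cold_K) = 306.15 / 18.0
  COP = 17.008

17.008


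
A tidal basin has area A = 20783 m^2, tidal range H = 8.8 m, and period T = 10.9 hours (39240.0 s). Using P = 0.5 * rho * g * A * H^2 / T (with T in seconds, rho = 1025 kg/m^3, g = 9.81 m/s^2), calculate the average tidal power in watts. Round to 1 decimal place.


Convert period to seconds: T = 10.9 * 3600 = 39240.0 s
H^2 = 8.8^2 = 77.44
P = 0.5 * rho * g * A * H^2 / T
P = 0.5 * 1025 * 9.81 * 20783 * 77.44 / 39240.0
P = 206208.9 W

206208.9


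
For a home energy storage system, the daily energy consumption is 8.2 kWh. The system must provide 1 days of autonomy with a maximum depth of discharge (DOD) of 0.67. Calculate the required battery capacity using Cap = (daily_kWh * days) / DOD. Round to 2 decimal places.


Total energy needed = daily * days = 8.2 * 1 = 8.2 kWh
Account for depth of discharge:
  Cap = total_energy / DOD = 8.2 / 0.67
  Cap = 12.24 kWh

12.24


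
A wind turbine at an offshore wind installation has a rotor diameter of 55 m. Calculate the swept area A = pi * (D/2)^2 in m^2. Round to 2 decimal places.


Compute the rotor radius:
  r = D / 2 = 55 / 2 = 27.5 m
Calculate swept area:
  A = pi * r^2 = pi * 27.5^2
  A = 2375.83 m^2

2375.83


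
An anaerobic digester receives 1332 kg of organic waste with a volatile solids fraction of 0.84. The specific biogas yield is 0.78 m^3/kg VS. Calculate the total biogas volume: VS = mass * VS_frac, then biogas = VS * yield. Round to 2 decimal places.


Compute volatile solids:
  VS = mass * VS_fraction = 1332 * 0.84 = 1118.88 kg
Calculate biogas volume:
  Biogas = VS * specific_yield = 1118.88 * 0.78
  Biogas = 872.73 m^3

872.73


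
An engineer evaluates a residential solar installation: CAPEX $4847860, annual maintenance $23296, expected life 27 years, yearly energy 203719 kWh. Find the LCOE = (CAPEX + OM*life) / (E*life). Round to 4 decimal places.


Total cost = CAPEX + OM * lifetime = 4847860 + 23296 * 27 = 4847860 + 628992 = 5476852
Total generation = annual * lifetime = 203719 * 27 = 5500413 kWh
LCOE = 5476852 / 5500413
LCOE = 0.9957 $/kWh

0.9957


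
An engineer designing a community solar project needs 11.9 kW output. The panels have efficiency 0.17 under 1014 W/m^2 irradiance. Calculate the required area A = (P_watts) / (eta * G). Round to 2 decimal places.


Convert target power to watts: P = 11.9 * 1000 = 11900.0 W
Compute denominator: eta * G = 0.17 * 1014 = 172.38
Required area A = P / (eta * G) = 11900.0 / 172.38
A = 69.03 m^2

69.03


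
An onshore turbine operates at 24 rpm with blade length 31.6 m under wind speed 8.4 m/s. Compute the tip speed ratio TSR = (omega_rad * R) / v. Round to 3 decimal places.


Convert rotational speed to rad/s:
  omega = 24 * 2 * pi / 60 = 2.5133 rad/s
Compute tip speed:
  v_tip = omega * R = 2.5133 * 31.6 = 79.419 m/s
Tip speed ratio:
  TSR = v_tip / v_wind = 79.419 / 8.4 = 9.455

9.455


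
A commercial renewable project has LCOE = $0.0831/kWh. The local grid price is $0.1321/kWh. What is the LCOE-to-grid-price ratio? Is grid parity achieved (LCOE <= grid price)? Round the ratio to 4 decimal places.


Compare LCOE to grid price:
  LCOE = $0.0831/kWh, Grid price = $0.1321/kWh
  Ratio = LCOE / grid_price = 0.0831 / 0.1321 = 0.6291
  Grid parity achieved (ratio <= 1)? yes

0.6291


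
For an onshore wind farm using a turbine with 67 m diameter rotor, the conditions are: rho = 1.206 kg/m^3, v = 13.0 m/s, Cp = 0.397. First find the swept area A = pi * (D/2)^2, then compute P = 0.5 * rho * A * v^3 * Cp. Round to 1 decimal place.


Step 1 -- Compute swept area:
  A = pi * (D/2)^2 = pi * (67/2)^2 = 3525.65 m^2
Step 2 -- Apply wind power equation:
  P = 0.5 * rho * A * v^3 * Cp
  v^3 = 13.0^3 = 2197.0
  P = 0.5 * 1.206 * 3525.65 * 2197.0 * 0.397
  P = 1854288.7 W

1854288.7


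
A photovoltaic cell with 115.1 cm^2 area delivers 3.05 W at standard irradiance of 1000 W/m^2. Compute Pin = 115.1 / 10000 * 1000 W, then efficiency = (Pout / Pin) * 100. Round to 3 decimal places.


First compute the input power:
  Pin = area_cm2 / 10000 * G = 115.1 / 10000 * 1000 = 11.51 W
Then compute efficiency:
  Efficiency = (Pout / Pin) * 100 = (3.05 / 11.51) * 100
  Efficiency = 26.499%

26.499


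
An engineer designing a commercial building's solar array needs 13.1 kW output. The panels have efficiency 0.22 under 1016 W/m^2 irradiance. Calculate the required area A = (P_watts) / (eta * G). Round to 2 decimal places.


Convert target power to watts: P = 13.1 * 1000 = 13100.0 W
Compute denominator: eta * G = 0.22 * 1016 = 223.52
Required area A = P / (eta * G) = 13100.0 / 223.52
A = 58.61 m^2

58.61


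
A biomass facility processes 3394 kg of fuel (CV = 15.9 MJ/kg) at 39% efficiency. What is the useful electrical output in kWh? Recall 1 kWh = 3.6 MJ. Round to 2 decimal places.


Total energy = mass * CV = 3394 * 15.9 = 53964.6 MJ
Useful energy = total * eta = 53964.6 * 0.39 = 21046.19 MJ
Convert to kWh: 21046.19 / 3.6
Useful energy = 5846.17 kWh

5846.17


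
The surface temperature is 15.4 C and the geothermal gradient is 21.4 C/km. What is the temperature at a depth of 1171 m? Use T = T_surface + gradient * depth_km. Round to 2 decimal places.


Convert depth to km: 1171 / 1000 = 1.171 km
Temperature increase = gradient * depth_km = 21.4 * 1.171 = 25.06 C
Temperature at depth = T_surface + delta_T = 15.4 + 25.06
T = 40.46 C

40.46


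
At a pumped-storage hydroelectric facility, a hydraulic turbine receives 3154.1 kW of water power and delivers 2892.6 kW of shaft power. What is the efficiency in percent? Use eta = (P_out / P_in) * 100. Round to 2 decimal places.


Turbine efficiency = (output power / input power) * 100
eta = (2892.6 / 3154.1) * 100
eta = 91.71%

91.71


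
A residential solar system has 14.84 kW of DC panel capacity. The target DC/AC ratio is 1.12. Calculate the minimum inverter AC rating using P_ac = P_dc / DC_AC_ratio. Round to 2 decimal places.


The inverter AC capacity is determined by the DC/AC ratio.
Given: P_dc = 14.84 kW, DC/AC ratio = 1.12
P_ac = P_dc / ratio = 14.84 / 1.12
P_ac = 13.25 kW

13.25


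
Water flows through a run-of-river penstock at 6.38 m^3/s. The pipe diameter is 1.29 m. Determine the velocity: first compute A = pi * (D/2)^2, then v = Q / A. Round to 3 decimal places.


Compute pipe cross-sectional area:
  A = pi * (D/2)^2 = pi * (1.29/2)^2 = 1.307 m^2
Calculate velocity:
  v = Q / A = 6.38 / 1.307
  v = 4.881 m/s

4.881


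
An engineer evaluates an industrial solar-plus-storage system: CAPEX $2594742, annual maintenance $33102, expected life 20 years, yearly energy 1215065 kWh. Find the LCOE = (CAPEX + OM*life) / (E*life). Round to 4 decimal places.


Total cost = CAPEX + OM * lifetime = 2594742 + 33102 * 20 = 2594742 + 662040 = 3256782
Total generation = annual * lifetime = 1215065 * 20 = 24301300 kWh
LCOE = 3256782 / 24301300
LCOE = 0.1340 $/kWh

0.1340


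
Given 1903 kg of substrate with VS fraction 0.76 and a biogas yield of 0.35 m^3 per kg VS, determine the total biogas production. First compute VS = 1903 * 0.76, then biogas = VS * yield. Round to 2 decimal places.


Compute volatile solids:
  VS = mass * VS_fraction = 1903 * 0.76 = 1446.28 kg
Calculate biogas volume:
  Biogas = VS * specific_yield = 1446.28 * 0.35
  Biogas = 506.20 m^3

506.20


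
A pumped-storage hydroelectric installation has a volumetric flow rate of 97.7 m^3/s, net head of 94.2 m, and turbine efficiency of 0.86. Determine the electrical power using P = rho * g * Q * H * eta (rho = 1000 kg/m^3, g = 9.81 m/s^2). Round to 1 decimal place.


Apply the hydropower formula P = rho * g * Q * H * eta
rho * g = 1000 * 9.81 = 9810.0
P = 9810.0 * 97.7 * 94.2 * 0.86
P = 77644898.2 W

77644898.2


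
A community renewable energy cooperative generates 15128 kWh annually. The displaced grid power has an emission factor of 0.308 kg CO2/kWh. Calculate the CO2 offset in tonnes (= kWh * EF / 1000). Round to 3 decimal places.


CO2 offset in kg = generation * emission_factor
CO2 offset = 15128 * 0.308 = 4659.42 kg
Convert to tonnes:
  CO2 offset = 4659.42 / 1000 = 4.659 tonnes

4.659


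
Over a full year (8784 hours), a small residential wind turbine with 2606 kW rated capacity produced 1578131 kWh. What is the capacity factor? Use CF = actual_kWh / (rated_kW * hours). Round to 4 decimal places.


Capacity factor = actual output / maximum possible output
Maximum possible = rated * hours = 2606 * 8784 = 22891104 kWh
CF = 1578131 / 22891104
CF = 0.0689

0.0689


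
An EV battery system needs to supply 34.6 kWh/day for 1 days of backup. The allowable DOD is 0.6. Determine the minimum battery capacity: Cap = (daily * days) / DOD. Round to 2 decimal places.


Total energy needed = daily * days = 34.6 * 1 = 34.6 kWh
Account for depth of discharge:
  Cap = total_energy / DOD = 34.6 / 0.6
  Cap = 57.67 kWh

57.67


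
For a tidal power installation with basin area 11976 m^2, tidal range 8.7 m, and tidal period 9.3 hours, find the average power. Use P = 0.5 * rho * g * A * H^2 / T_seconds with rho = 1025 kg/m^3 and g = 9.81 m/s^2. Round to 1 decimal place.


Convert period to seconds: T = 9.3 * 3600 = 33480.0 s
H^2 = 8.7^2 = 75.69
P = 0.5 * rho * g * A * H^2 / T
P = 0.5 * 1025 * 9.81 * 11976 * 75.69 / 33480.0
P = 136121.8 W

136121.8


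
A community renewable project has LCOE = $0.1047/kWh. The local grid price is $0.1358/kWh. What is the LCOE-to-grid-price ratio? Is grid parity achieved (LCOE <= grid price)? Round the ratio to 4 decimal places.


Compare LCOE to grid price:
  LCOE = $0.1047/kWh, Grid price = $0.1358/kWh
  Ratio = LCOE / grid_price = 0.1047 / 0.1358 = 0.7710
  Grid parity achieved (ratio <= 1)? yes

0.7710


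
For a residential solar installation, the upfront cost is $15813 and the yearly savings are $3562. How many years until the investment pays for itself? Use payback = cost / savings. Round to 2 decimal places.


Simple payback period = initial cost / annual savings
Payback = 15813 / 3562
Payback = 4.44 years

4.44


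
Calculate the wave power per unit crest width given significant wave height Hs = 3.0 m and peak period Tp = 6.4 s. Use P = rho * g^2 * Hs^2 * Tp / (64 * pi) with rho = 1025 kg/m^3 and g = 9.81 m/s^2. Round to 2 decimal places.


Apply wave power formula:
  g^2 = 9.81^2 = 96.2361
  Hs^2 = 3.0^2 = 9.0
  Numerator = rho * g^2 * Hs^2 * Tp = 1025 * 96.2361 * 9.0 * 6.4 = 5681779.34
  Denominator = 64 * pi = 201.0619
  P = 5681779.34 / 201.0619 = 28258.85 W/m

28258.85


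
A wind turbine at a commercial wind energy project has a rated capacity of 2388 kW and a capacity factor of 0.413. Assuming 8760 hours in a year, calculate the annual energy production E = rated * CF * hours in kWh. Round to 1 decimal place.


Annual energy = rated_kW * capacity_factor * hours_per_year
Given: P_rated = 2388 kW, CF = 0.413, hours = 8760
E = 2388 * 0.413 * 8760
E = 8639497.4 kWh

8639497.4


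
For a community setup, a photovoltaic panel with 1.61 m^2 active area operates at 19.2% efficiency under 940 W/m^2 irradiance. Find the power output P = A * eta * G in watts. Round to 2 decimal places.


Use the solar power formula P = A * eta * G.
Given: A = 1.61 m^2, eta = 0.192, G = 940 W/m^2
P = 1.61 * 0.192 * 940
P = 290.57 W

290.57


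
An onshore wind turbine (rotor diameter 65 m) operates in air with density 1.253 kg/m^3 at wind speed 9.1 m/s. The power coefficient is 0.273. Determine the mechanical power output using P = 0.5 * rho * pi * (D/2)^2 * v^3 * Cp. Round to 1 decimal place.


Step 1 -- Compute swept area:
  A = pi * (D/2)^2 = pi * (65/2)^2 = 3318.31 m^2
Step 2 -- Apply wind power equation:
  P = 0.5 * rho * A * v^3 * Cp
  v^3 = 9.1^3 = 753.571
  P = 0.5 * 1.253 * 3318.31 * 753.571 * 0.273
  P = 427685.5 W

427685.5


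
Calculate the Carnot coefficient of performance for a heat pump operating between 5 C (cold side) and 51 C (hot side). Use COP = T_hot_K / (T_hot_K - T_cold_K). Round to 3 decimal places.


Convert to Kelvin:
  T_hot = 51 + 273.15 = 324.15 K
  T_cold = 5 + 273.15 = 278.15 K
Apply Carnot COP formula:
  COP = T_hot_K / (T_hot_K - T_cold_K) = 324.15 / 46.0
  COP = 7.047

7.047


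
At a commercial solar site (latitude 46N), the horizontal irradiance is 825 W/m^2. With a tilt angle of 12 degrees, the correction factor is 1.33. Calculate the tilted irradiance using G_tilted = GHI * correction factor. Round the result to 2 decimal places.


Identify the given values:
  GHI = 825 W/m^2, tilt correction factor = 1.33
Apply the formula G_tilted = GHI * factor:
  G_tilted = 825 * 1.33
  G_tilted = 1097.25 W/m^2

1097.25


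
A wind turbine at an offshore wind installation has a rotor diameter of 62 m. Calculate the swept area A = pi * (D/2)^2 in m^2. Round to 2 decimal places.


Compute the rotor radius:
  r = D / 2 = 62 / 2 = 31.0 m
Calculate swept area:
  A = pi * r^2 = pi * 31.0^2
  A = 3019.07 m^2

3019.07


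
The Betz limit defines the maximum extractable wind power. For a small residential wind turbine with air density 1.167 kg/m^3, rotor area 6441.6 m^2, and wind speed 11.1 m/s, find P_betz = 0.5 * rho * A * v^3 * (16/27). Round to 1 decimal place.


The Betz coefficient Cp_max = 16/27 = 0.5926
v^3 = 11.1^3 = 1367.631
P_betz = 0.5 * rho * A * v^3 * Cp_max
P_betz = 0.5 * 1.167 * 6441.6 * 1367.631 * 0.5926
P_betz = 3046209.5 W

3046209.5


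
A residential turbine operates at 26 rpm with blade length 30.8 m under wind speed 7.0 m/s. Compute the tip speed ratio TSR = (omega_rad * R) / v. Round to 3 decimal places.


Convert rotational speed to rad/s:
  omega = 26 * 2 * pi / 60 = 2.7227 rad/s
Compute tip speed:
  v_tip = omega * R = 2.7227 * 30.8 = 83.86 m/s
Tip speed ratio:
  TSR = v_tip / v_wind = 83.86 / 7.0 = 11.980

11.980


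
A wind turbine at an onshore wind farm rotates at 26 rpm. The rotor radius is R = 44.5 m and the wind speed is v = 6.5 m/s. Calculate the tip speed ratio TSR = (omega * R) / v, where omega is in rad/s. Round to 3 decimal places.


Convert rotational speed to rad/s:
  omega = 26 * 2 * pi / 60 = 2.7227 rad/s
Compute tip speed:
  v_tip = omega * R = 2.7227 * 44.5 = 121.161 m/s
Tip speed ratio:
  TSR = v_tip / v_wind = 121.161 / 6.5 = 18.640

18.640


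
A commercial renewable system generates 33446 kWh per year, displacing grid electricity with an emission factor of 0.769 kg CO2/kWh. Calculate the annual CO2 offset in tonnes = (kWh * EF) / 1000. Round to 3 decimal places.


CO2 offset in kg = generation * emission_factor
CO2 offset = 33446 * 0.769 = 25719.97 kg
Convert to tonnes:
  CO2 offset = 25719.97 / 1000 = 25.720 tonnes

25.720


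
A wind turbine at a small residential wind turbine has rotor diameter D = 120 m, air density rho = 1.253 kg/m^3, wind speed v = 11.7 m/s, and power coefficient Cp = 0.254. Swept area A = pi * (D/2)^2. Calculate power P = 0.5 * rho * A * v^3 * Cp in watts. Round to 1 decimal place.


Step 1 -- Compute swept area:
  A = pi * (D/2)^2 = pi * (120/2)^2 = 11309.73 m^2
Step 2 -- Apply wind power equation:
  P = 0.5 * rho * A * v^3 * Cp
  v^3 = 11.7^3 = 1601.613
  P = 0.5 * 1.253 * 11309.73 * 1601.613 * 0.254
  P = 2882469.7 W

2882469.7


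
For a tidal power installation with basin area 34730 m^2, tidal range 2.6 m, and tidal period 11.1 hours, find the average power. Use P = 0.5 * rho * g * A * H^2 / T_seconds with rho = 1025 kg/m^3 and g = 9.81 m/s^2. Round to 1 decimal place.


Convert period to seconds: T = 11.1 * 3600 = 39960.0 s
H^2 = 2.6^2 = 6.76
P = 0.5 * rho * g * A * H^2 / T
P = 0.5 * 1025 * 9.81 * 34730 * 6.76 / 39960.0
P = 29538.5 W

29538.5


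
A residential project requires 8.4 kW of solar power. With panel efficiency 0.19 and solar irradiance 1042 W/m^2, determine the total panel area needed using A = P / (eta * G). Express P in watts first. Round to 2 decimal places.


Convert target power to watts: P = 8.4 * 1000 = 8400.0 W
Compute denominator: eta * G = 0.19 * 1042 = 197.98
Required area A = P / (eta * G) = 8400.0 / 197.98
A = 42.43 m^2

42.43


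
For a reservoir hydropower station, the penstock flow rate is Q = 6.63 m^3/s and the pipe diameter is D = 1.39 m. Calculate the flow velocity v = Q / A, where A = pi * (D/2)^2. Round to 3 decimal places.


Compute pipe cross-sectional area:
  A = pi * (D/2)^2 = pi * (1.39/2)^2 = 1.5175 m^2
Calculate velocity:
  v = Q / A = 6.63 / 1.5175
  v = 4.369 m/s

4.369


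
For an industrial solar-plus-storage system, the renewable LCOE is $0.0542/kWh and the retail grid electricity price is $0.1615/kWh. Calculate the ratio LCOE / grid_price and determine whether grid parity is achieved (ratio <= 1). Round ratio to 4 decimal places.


Compare LCOE to grid price:
  LCOE = $0.0542/kWh, Grid price = $0.1615/kWh
  Ratio = LCOE / grid_price = 0.0542 / 0.1615 = 0.3356
  Grid parity achieved (ratio <= 1)? yes

0.3356


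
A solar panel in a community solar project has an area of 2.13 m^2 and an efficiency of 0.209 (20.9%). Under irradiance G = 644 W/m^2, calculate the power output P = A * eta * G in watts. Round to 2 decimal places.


Use the solar power formula P = A * eta * G.
Given: A = 2.13 m^2, eta = 0.209, G = 644 W/m^2
P = 2.13 * 0.209 * 644
P = 286.69 W

286.69


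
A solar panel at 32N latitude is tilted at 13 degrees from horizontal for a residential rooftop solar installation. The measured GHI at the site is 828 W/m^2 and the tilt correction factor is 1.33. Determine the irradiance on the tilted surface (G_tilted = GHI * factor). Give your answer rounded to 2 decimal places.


Identify the given values:
  GHI = 828 W/m^2, tilt correction factor = 1.33
Apply the formula G_tilted = GHI * factor:
  G_tilted = 828 * 1.33
  G_tilted = 1101.24 W/m^2

1101.24


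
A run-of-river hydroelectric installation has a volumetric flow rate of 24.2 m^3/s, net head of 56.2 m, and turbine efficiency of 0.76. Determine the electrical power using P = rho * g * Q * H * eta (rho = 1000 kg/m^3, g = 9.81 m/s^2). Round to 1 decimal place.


Apply the hydropower formula P = rho * g * Q * H * eta
rho * g = 1000 * 9.81 = 9810.0
P = 9810.0 * 24.2 * 56.2 * 0.76
P = 10139914.2 W

10139914.2


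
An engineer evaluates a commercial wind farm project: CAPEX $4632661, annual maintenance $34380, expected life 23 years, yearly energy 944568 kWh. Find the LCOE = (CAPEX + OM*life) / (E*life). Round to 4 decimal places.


Total cost = CAPEX + OM * lifetime = 4632661 + 34380 * 23 = 4632661 + 790740 = 5423401
Total generation = annual * lifetime = 944568 * 23 = 21725064 kWh
LCOE = 5423401 / 21725064
LCOE = 0.2496 $/kWh

0.2496


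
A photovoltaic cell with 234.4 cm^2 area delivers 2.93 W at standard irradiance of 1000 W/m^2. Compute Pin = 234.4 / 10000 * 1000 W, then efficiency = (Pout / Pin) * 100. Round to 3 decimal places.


First compute the input power:
  Pin = area_cm2 / 10000 * G = 234.4 / 10000 * 1000 = 23.44 W
Then compute efficiency:
  Efficiency = (Pout / Pin) * 100 = (2.93 / 23.44) * 100
  Efficiency = 12.500%

12.500


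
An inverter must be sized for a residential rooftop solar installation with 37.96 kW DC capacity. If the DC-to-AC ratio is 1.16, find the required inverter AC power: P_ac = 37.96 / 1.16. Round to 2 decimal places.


The inverter AC capacity is determined by the DC/AC ratio.
Given: P_dc = 37.96 kW, DC/AC ratio = 1.16
P_ac = P_dc / ratio = 37.96 / 1.16
P_ac = 32.72 kW

32.72


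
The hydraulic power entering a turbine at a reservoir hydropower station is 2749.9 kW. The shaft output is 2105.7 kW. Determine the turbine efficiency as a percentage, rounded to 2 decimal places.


Turbine efficiency = (output power / input power) * 100
eta = (2105.7 / 2749.9) * 100
eta = 76.57%

76.57


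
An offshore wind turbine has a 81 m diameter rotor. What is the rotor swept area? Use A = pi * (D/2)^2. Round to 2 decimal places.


Compute the rotor radius:
  r = D / 2 = 81 / 2 = 40.5 m
Calculate swept area:
  A = pi * r^2 = pi * 40.5^2
  A = 5153.00 m^2

5153.00


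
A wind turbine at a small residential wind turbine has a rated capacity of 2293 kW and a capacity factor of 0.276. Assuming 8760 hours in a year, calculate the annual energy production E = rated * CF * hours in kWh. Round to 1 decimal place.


Annual energy = rated_kW * capacity_factor * hours_per_year
Given: P_rated = 2293 kW, CF = 0.276, hours = 8760
E = 2293 * 0.276 * 8760
E = 5543923.7 kWh

5543923.7


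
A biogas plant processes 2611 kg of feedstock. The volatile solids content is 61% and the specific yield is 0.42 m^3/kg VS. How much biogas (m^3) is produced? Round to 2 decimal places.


Compute volatile solids:
  VS = mass * VS_fraction = 2611 * 0.61 = 1592.71 kg
Calculate biogas volume:
  Biogas = VS * specific_yield = 1592.71 * 0.42
  Biogas = 668.94 m^3

668.94


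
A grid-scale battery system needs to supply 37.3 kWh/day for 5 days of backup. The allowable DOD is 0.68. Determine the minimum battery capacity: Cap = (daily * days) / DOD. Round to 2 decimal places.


Total energy needed = daily * days = 37.3 * 5 = 186.5 kWh
Account for depth of discharge:
  Cap = total_energy / DOD = 186.5 / 0.68
  Cap = 274.26 kWh

274.26


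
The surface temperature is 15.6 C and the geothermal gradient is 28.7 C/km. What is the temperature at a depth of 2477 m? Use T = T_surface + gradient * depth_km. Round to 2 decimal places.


Convert depth to km: 2477 / 1000 = 2.477 km
Temperature increase = gradient * depth_km = 28.7 * 2.477 = 71.09 C
Temperature at depth = T_surface + delta_T = 15.6 + 71.09
T = 86.69 C

86.69


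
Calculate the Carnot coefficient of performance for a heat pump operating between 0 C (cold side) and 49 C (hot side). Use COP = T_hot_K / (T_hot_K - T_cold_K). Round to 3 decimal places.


Convert to Kelvin:
  T_hot = 49 + 273.15 = 322.15 K
  T_cold = 0 + 273.15 = 273.15 K
Apply Carnot COP formula:
  COP = T_hot_K / (T_hot_K - T_cold_K) = 322.15 / 49.0
  COP = 6.574

6.574


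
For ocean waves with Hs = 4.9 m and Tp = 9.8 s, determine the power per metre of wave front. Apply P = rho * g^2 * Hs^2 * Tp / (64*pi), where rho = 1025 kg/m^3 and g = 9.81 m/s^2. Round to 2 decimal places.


Apply wave power formula:
  g^2 = 9.81^2 = 96.2361
  Hs^2 = 4.9^2 = 24.01
  Numerator = rho * g^2 * Hs^2 * Tp = 1025 * 96.2361 * 24.01 * 9.8 = 23210265.9
  Denominator = 64 * pi = 201.0619
  P = 23210265.9 / 201.0619 = 115438.39 W/m

115438.39


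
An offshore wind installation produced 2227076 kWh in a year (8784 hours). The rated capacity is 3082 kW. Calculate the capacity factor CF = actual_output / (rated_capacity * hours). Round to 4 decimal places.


Capacity factor = actual output / maximum possible output
Maximum possible = rated * hours = 3082 * 8784 = 27072288 kWh
CF = 2227076 / 27072288
CF = 0.0823

0.0823


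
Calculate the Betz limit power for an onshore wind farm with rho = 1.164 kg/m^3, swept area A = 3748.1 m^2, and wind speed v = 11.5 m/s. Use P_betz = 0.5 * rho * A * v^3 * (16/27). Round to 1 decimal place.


The Betz coefficient Cp_max = 16/27 = 0.5926
v^3 = 11.5^3 = 1520.875
P_betz = 0.5 * rho * A * v^3 * Cp_max
P_betz = 0.5 * 1.164 * 3748.1 * 1520.875 * 0.5926
P_betz = 1966001.7 W

1966001.7


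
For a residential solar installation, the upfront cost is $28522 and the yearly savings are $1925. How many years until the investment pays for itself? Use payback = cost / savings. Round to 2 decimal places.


Simple payback period = initial cost / annual savings
Payback = 28522 / 1925
Payback = 14.82 years

14.82


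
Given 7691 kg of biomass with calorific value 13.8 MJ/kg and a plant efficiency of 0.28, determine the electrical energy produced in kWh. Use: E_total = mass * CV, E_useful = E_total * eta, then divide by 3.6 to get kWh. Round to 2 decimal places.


Total energy = mass * CV = 7691 * 13.8 = 106135.8 MJ
Useful energy = total * eta = 106135.8 * 0.28 = 29718.02 MJ
Convert to kWh: 29718.02 / 3.6
Useful energy = 8255.01 kWh

8255.01
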